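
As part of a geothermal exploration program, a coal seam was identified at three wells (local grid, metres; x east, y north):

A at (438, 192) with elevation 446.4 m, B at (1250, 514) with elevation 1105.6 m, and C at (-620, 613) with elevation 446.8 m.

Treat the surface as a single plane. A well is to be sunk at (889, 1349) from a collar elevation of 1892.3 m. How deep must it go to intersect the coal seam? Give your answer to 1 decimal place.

79.8 m

Two edge vectors: A→B = (812, 322, 659.2), A→C = (-1058, 421, 0.4).
Normal n = (A→B) × (A→C) = (-277394.4, -697758.4, 682528).
So ∂z/∂x = −n_x/n_z = 0.406422 and ∂z/∂y = −n_y/n_z = 1.022315.
Intercept c from A: 446.4 − 178.01 − 196.28 = 72.10.
At (889, 1349): z_contact = 361.31 + 1379.10 + 72.10 = 1812.51 m.
Depth below ground = 1892.3 − 1812.51 = 79.8 m.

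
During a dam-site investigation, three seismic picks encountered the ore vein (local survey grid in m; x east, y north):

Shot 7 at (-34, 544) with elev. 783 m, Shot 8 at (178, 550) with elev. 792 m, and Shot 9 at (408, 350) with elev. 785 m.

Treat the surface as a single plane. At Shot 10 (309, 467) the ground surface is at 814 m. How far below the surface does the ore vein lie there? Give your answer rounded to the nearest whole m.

Let the plane be z = a·x + b·y + c.
Shot 8−Shot 7: 212a + 6b = 9;  Shot 9−Shot 7: 442a − 194b = 2.
Solving gives a = 0.04016, b = 0.08118.
Then c = 783 − a·-34 − b·544 = 740.20.
At (309, 467): z_contact = 12.4 + 37.9 + 740.20 = 790.5 m.
Depth below ground = 814 − 790.5 = 23 m.

23 m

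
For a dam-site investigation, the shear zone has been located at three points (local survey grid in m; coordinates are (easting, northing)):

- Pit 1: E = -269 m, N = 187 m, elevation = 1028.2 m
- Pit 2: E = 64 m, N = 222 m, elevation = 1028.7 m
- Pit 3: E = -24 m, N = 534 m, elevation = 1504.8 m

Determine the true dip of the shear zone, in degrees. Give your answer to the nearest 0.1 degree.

56.1°

Two edge vectors: Pit 1→Pit 2 = (333, 35, 0.5), Pit 1→Pit 3 = (245, 347, 476.6).
Normal n = (Pit 1→Pit 2) × (Pit 1→Pit 3) = (16507.5, -158585.3, 106976).
So ∂z/∂E = −n_x/n_z = −0.15431 and ∂z/∂N = −n_y/n_z = 1.48244.
Gradient magnitude |∇z| = √(a² + b²) = √(0.02381 + 2.19762) = 1.49045.
True dip = arctan(1.49045) = 56.1°, dipping toward S (azimuth ≈ 174°).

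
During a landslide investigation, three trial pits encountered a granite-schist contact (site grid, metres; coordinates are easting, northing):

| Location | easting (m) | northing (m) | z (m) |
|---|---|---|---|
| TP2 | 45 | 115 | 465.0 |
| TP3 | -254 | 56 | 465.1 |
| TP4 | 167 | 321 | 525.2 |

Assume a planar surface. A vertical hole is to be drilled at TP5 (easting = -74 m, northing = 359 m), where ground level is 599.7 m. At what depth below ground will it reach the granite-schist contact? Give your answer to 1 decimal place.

46.1 m

Let the plane be z = a·easting + b·northing + c.
TP3−TP2: −299a − 59b = 0.1;  TP4−TP2: 122a + 206b = 60.2.
Solving gives a = −0.06567, b = 0.33113.
Then c = 465 − a·45 − b·115 = 429.88.
At (-74, 359): z_contact = 4.86 + 118.87 + 429.88 = 553.61 m.
Depth below ground = 599.7 − 553.61 = 46.1 m.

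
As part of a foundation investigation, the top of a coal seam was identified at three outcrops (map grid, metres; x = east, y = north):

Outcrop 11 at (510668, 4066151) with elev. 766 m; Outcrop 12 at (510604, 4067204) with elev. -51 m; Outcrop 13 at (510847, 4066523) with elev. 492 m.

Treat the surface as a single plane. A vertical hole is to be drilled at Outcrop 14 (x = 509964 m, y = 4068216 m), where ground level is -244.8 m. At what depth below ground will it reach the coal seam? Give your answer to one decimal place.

Let the plane be z = a·x + b·y + c.
Outcrop 12−Outcrop 11: −64a + 1053b = −817;  Outcrop 13−Outcrop 11: 179a + 372b = −274.
Solving gives a = 0.072549989, b = −0.771468947.
Then c = 766 − a·510668 − b·4066151 = 3100626.27.
At (509964, 4068216): z_contact = 36997.88 − 3138502.31 + 3100626.27 = -878.16 m.
Depth below ground = -244.8 − (-878.16) = 633.4 m.

633.4 m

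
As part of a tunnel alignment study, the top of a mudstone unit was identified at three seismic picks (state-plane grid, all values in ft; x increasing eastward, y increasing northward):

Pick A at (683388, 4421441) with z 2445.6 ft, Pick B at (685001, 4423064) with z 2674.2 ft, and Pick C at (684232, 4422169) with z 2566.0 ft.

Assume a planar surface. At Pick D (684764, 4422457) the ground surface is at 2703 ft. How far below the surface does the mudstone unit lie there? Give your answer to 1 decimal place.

Let the plane be z = a·x + b·y + c.
Pick B−Pick A: 1613a + 1623b = 228.6;  Pick C−Pick A: 844a + 728b = 120.4.
Solving gives a = 0.148241864, b = −0.006478205.
Then c = 2445.6 − a·683388 − b·4421441 = −70218.11.
At (684764, 4422457): z_contact = 101510.69 − 28649.58 − 70218.11 = 2643.00 ft.
Depth below ground = 2703 − 2643.00 = 60.0 ft.

60.0 ft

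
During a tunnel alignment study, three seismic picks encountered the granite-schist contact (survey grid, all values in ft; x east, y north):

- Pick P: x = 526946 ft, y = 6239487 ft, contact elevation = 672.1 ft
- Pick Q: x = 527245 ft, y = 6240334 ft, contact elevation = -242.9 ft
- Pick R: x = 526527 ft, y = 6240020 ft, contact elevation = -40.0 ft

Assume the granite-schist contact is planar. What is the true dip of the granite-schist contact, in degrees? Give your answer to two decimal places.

Two edge vectors: Pick P→Pick Q = (299, 847, -915), Pick P→Pick R = (-419, 533, -712.1).
Normal n = (Pick P→Pick Q) × (Pick P→Pick R) = (-115453.7, 596302.9, 514260).
So ∂z/∂x = −n_x/n_z = 0.22450 and ∂z/∂y = −n_y/n_z = −1.15954.
Gradient magnitude |∇z| = √(a² + b²) = √(0.05040 + 1.34452) = 1.18107.
True dip = arctan(1.18107) = 49.75°, dipping toward N (azimuth ≈ 349°).

49.75°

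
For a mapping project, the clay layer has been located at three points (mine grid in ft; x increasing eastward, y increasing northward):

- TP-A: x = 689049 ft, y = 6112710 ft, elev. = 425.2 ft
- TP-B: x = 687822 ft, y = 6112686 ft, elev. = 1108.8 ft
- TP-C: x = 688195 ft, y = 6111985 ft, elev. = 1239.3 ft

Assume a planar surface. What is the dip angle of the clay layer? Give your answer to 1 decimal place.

36.0°

Let the plane be z = a·x + b·y + c.
TP-B−TP-A: −1227a − 24b = 683.6;  TP-C−TP-A: −854a − 725b = 814.1.
Solving gives a = −0.54779, b = −0.47764.
Gradient magnitude |∇z| = √(a² + b²) = √(0.30007 + 0.22814) = 0.72678.
True dip = arctan(0.72678) = 36.0°, dipping toward NE (azimuth ≈ 049°).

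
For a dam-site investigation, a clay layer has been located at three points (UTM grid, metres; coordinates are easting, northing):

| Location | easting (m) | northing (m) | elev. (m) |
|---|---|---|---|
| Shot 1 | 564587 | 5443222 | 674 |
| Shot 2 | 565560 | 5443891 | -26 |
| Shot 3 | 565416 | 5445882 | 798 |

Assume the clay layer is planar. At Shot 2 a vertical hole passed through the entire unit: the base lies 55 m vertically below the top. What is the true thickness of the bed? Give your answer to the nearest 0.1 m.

38.6 m

Two edge vectors: Shot 1→Shot 2 = (973, 669, -700), Shot 1→Shot 3 = (829, 2660, 124).
Normal n = (Shot 1→Shot 2) × (Shot 1→Shot 3) = (1944956, -700952, 2033579).
So ∂z/∂easting = −n_x/n_z = −0.95642 and ∂z/∂northing = −n_y/n_z = 0.34469.
|∇z| = √(a²+b²) = 1.01664, so dip δ = arctan(1.01664) = 45.47°.
True thickness = vertical thickness × cos δ = 55 × cos 45.47° = 38.6 m.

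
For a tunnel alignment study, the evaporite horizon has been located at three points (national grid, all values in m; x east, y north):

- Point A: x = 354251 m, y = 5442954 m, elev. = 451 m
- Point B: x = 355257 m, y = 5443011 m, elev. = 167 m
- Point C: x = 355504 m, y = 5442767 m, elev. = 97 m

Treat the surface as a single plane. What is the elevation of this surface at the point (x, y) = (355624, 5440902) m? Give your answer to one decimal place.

Let the plane be z = a·x + b·y + c.
Point B−Point A: 1006a + 57b = −284;  Point C−Point A: 1253a − 187b = −354.
Solving gives a = −0.282365543, b = 0.001047996.
Then c = 451 − a·354251 − b·5442954 = 94775.08.
At (355624, 5440902): z = −100416.0 + 5702.0 + 94775.08 = 61.2 m.

61.2 m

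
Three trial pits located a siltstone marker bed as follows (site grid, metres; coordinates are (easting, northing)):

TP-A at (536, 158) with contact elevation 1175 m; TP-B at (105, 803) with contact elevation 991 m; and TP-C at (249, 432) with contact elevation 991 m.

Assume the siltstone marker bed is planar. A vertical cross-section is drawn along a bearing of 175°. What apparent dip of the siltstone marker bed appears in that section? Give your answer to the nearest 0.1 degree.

17.0°

Let the plane be z = a·E + b·N + c.
TP-B−TP-A: −431a + 645b = −184;  TP-C−TP-A: −287a + 274b = −184.
Solving gives a = 1.01855, b = 0.39534.
Unit vector along 175° is (sin 175°, cos 175°) = (0.0872, -0.9962).
Slope in that direction = a·(0.0872) + b·(-0.9962) = −0.30506.
Apparent dip = arctan|0.30506| = 17.0° (true dip is 47.5°, so apparent ≤ true as expected).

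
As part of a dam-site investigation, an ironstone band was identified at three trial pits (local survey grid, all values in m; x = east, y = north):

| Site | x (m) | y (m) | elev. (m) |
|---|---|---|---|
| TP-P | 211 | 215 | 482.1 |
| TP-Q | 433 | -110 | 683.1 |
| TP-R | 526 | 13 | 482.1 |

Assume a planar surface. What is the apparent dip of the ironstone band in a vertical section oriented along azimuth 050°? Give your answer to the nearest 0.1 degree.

51.3°

Let the plane be z = a·x + b·y + c.
TP-Q−TP-P: 222a − 325b = 201;  TP-R−TP-P: 315a − 202b = 0.
Solving gives a = −0.70574, b = −1.10054.
Unit vector along 050° is (sin 50°, cos 50°) = (0.7660, 0.6428).
Slope in that direction = a·(0.7660) + b·(0.6428) = −1.24804.
Apparent dip = arctan|1.24804| = 51.3° (true dip is 52.6°, so apparent ≤ true as expected).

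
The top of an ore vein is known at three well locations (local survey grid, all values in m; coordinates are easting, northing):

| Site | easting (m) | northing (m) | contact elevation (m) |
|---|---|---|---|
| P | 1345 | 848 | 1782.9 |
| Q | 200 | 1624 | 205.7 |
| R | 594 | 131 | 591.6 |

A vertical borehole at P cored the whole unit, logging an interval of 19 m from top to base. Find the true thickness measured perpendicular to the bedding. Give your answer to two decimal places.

10.69 m

Let the plane be z = a·easting + b·northing + c.
Q−P: −1145a + 776b = −1577.2;  R−P: −751a − 717b = −1191.3.
Solving gives a = 1.46416, b = 0.12792.
|∇z| = √(a²+b²) = 1.46974, so dip δ = arctan(1.46974) = 55.77°.
True thickness = vertical thickness × cos δ = 19 × cos 55.77° = 10.69 m.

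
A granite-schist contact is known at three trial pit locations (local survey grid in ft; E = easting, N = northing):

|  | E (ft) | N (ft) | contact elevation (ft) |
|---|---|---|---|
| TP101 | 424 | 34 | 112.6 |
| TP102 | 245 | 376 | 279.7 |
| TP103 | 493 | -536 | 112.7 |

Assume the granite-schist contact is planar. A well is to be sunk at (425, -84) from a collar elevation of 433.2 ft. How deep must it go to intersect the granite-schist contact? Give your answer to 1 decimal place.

Two edge vectors: TP101→TP102 = (-179, 342, 167.1), TP101→TP103 = (69, -570, 0.1).
Normal n = (TP101→TP102) × (TP101→TP103) = (95281.2, 11547.8, 78432).
So ∂z/∂E = −n_x/n_z = −1.21483 and ∂z/∂N = −n_y/n_z = −0.14723.
Intercept c from TP101: 112.6 + 515.09 + 5.01 = 632.69.
At (425, -84): z_contact = −516.30 + 12.37 + 632.69 = 128.76 ft.
Depth below ground = 433.2 − 128.76 = 304.4 ft.

304.4 ft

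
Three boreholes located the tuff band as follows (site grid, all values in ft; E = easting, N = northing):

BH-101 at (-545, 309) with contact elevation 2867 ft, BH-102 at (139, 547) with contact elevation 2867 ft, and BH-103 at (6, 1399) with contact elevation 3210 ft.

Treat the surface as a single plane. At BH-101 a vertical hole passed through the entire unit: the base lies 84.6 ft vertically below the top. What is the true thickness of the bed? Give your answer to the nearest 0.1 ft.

Let the plane be z = a·E + b·N + c.
BH-102−BH-101: 684a + 238b = 0;  BH-103−BH-101: 551a + 1090b = 343.
Solving gives a = −0.13286, b = 0.38184.
|∇z| = √(a²+b²) = 0.40430, so dip δ = arctan(0.40430) = 22.01°.
True thickness = vertical thickness × cos δ = 84.6 × cos 22.01° = 78.4 ft.

78.4 ft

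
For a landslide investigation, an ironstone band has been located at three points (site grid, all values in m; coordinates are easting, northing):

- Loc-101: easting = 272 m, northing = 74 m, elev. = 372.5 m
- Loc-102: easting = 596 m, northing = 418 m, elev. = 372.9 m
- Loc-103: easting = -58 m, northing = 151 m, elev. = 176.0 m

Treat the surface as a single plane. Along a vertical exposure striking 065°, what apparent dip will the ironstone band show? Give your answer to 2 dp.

13.97°

Let the plane be z = a·easting + b·northing + c.
Loc-102−Loc-101: 324a + 344b = 0.4;  Loc-103−Loc-101: −330a + 77b = −196.5.
Solving gives a = 0.48839, b = −0.45884.
Unit vector along 065° is (sin 65°, cos 65°) = (0.9063, 0.4226).
Slope in that direction = a·(0.9063) + b·(0.4226) = 0.24872.
Apparent dip = arctan|0.24872| = 13.97° (true dip is 33.8°, so apparent ≤ true as expected).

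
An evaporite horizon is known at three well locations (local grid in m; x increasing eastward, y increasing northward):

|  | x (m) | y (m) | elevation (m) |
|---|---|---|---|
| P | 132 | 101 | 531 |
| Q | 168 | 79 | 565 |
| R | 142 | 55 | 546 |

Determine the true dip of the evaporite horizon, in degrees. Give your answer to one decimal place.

41.0°

Two edge vectors: P→Q = (36, -22, 34), P→R = (10, -46, 15).
Normal n = (P→Q) × (P→R) = (1234, -200, -1436).
So ∂z/∂x = −n_x/n_z = 0.85933 and ∂z/∂y = −n_y/n_z = −0.13928.
Gradient magnitude |∇z| = √(a² + b²) = √(0.73845 + 0.01940) = 0.87054.
True dip = arctan(0.87054) = 41.0°, dipping toward W (azimuth ≈ 279°).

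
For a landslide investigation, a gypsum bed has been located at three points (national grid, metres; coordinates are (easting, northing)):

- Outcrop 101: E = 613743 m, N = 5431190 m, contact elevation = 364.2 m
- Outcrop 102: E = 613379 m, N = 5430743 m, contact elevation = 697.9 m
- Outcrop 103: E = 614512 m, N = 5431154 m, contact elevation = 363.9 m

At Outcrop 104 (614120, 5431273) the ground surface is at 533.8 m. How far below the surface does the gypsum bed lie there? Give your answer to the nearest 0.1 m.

Let the plane be z = a·E + b·N + c.
Outcrop 102−Outcrop 101: −364a − 447b = 333.7;  Outcrop 103−Outcrop 101: 769a − 36b = −0.3.
Solving gives a = −0.034040639, b = −0.718812544.
Then c = 364.2 − a·613743 − b·5431190 = 3925263.91.
At (614120, 5431273): z_contact = −20905.04 − 3904067.16 + 3925263.91 = 291.71 m.
Depth below ground = 533.8 − 291.71 = 242.1 m.

242.1 m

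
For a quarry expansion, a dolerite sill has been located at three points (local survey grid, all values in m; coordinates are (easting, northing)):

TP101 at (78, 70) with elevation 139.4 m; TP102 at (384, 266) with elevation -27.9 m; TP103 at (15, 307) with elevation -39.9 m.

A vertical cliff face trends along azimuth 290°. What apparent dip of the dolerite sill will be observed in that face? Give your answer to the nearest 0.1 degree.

Two edge vectors: TP101→TP102 = (306, 196, -167.3), TP101→TP103 = (-63, 237, -179.3).
Normal n = (TP101→TP102) × (TP101→TP103) = (4507.3, 65405.7, 84870).
So ∂z/∂E = −n_x/n_z = −0.05311 and ∂z/∂N = −n_y/n_z = −0.77066.
Unit vector along 290° is (sin 290°, cos 290°) = (-0.9397, 0.3420).
Slope in that direction = a·(-0.9397) + b·(0.3420) = −0.21367.
Apparent dip = arctan|0.21367| = 12.1° (true dip is 37.7°, so apparent ≤ true as expected).

12.1°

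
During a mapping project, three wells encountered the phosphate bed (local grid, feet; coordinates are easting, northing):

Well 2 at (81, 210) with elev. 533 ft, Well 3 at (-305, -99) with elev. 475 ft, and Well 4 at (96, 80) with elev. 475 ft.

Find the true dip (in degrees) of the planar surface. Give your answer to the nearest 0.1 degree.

Two edge vectors: Well 2→Well 3 = (-386, -309, -58), Well 2→Well 4 = (15, -130, -58).
Normal n = (Well 2→Well 3) × (Well 2→Well 4) = (10382, -23258, 54815).
So ∂z/∂easting = −n_x/n_z = −0.18940 and ∂z/∂northing = −n_y/n_z = 0.42430.
Gradient magnitude |∇z| = √(a² + b²) = √(0.03587 + 0.18003) = 0.46465.
True dip = arctan(0.46465) = 24.9°, dipping toward SSE (azimuth ≈ 156°).

24.9°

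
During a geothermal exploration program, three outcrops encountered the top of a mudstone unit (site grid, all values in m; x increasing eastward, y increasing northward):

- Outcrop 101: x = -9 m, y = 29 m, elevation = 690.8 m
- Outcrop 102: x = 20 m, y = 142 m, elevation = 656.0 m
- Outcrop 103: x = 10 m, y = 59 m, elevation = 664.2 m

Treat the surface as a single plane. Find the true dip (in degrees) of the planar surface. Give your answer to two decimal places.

Let the plane be z = a·x + b·y + c.
Outcrop 102−Outcrop 101: 29a + 113b = −34.8;  Outcrop 103−Outcrop 101: 19a + 30b = −26.6.
Solving gives a = −1.53626, b = 0.08630.
Gradient magnitude |∇z| = √(a² + b²) = √(2.36009 + 0.00745) = 1.53868.
True dip = arctan(1.53868) = 56.98°, dipping toward E (azimuth ≈ 093°).

56.98°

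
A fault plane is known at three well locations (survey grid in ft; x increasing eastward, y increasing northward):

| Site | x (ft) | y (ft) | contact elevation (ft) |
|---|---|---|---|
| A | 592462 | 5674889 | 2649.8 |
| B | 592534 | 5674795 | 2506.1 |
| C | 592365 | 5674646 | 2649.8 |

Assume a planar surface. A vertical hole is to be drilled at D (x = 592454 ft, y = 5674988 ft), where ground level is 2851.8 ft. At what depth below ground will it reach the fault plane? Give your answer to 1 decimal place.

139.7 ft

Let the plane be z = a·x + b·y + c.
B−A: 72a − 94b = −143.7;  C−A: −97a − 243b = 0.
Solving gives a = −1.312057564, b = 0.523743143.
Then c = 2649.8 − a·592462 − b·5674889 = −2192190.15.
At (592454, 5674988): z_contact = −777333.75 + 2972236.05 − 2192190.15 = 2712.15 ft.
Depth below ground = 2851.8 − 2712.15 = 139.7 ft.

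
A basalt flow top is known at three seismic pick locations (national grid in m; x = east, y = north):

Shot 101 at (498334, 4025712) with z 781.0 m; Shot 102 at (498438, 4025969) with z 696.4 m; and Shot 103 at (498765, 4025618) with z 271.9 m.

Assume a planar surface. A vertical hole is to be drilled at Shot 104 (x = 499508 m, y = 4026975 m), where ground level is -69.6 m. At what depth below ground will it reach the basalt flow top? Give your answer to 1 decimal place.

328.4 m

Two edge vectors: Shot 101→Shot 102 = (104, 257, -84.6), Shot 101→Shot 103 = (431, -94, -509.1).
Normal n = (Shot 101→Shot 102) × (Shot 101→Shot 103) = (-138791.1, 16483.8, -120543).
So ∂z/∂x = −n_x/n_z = −1.151382494 and ∂z/∂y = −n_y/n_z = 0.136746223.
Intercept c from Shot 101: 781 + 573773.04 − 550500.91 = 24053.13.
At (499508, 4026975): z_contact = −575124.77 + 550673.62 + 24053.13 = -398.01 m.
Depth below ground = -69.6 − (-398.01) = 328.4 m.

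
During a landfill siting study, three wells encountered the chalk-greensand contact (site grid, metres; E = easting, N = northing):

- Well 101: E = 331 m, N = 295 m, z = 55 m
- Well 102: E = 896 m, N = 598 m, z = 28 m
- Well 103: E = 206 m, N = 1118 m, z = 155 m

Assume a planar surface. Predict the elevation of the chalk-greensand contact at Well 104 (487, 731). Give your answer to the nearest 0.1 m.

Let the plane be z = a·E + b·N + c.
Well 102−Well 101: 565a + 303b = −27;  Well 103−Well 101: −125a + 823b = 100.
Solving gives a = −0.104443, b = 0.105644.
Then c = 55 − a·331 − b·295 = 58.41.
At (487, 731): z = −50.9 + 77.2 + 58.41 = 84.8 m.

84.8 m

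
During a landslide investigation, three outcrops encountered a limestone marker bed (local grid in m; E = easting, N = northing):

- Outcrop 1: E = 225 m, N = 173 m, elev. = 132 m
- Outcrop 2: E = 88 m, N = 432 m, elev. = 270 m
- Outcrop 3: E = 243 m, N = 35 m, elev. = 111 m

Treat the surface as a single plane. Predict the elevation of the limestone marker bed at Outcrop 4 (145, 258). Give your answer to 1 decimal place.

Two edge vectors: Outcrop 1→Outcrop 2 = (-137, 259, 138), Outcrop 1→Outcrop 3 = (18, -138, -21).
Normal n = (Outcrop 1→Outcrop 2) × (Outcrop 1→Outcrop 3) = (13605, -393, 14244).
So ∂z/∂E = −n_x/n_z = −0.95514 and ∂z/∂N = −n_y/n_z = 0.02759.
Intercept c from Outcrop 1: 132 + 214.91 − 4.77 = 342.13.
At (145, 258): z = −138.5 + 7.1 + 342.13 = 210.8 m.

210.8 m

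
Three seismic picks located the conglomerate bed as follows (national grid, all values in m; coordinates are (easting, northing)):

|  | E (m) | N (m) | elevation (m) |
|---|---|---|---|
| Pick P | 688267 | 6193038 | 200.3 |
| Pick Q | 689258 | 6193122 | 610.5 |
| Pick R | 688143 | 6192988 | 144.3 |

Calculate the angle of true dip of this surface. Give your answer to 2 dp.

Two edge vectors: Pick P→Pick Q = (991, 84, 410.2), Pick P→Pick R = (-124, -50, -56).
Normal n = (Pick P→Pick Q) × (Pick P→Pick R) = (15806, 4631.2, -39134).
So ∂z/∂E = −n_x/n_z = 0.40389 and ∂z/∂N = −n_y/n_z = 0.11834.
Gradient magnitude |∇z| = √(a² + b²) = √(0.16313 + 0.01400) = 0.42087.
True dip = arctan(0.42087) = 22.82°, dipping toward WSW (azimuth ≈ 254°).

22.82°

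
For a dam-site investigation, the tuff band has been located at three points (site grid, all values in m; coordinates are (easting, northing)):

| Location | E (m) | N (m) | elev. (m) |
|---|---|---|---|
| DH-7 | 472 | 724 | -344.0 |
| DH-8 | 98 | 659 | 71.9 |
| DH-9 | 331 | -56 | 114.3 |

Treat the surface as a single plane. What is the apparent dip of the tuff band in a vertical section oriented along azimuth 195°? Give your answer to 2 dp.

33.24°

Let the plane be z = a·E + b·N + c.
DH-8−DH-7: −374a − 65b = 415.9;  DH-9−DH-7: −141a − 780b = 458.3.
Solving gives a = −1.04267, b = −0.39908.
Unit vector along 195° is (sin 195°, cos 195°) = (-0.2588, -0.9659).
Slope in that direction = a·(-0.2588) + b·(-0.9659) = 0.65535.
Apparent dip = arctan|0.65535| = 33.24° (true dip is 48.1°, so apparent ≤ true as expected).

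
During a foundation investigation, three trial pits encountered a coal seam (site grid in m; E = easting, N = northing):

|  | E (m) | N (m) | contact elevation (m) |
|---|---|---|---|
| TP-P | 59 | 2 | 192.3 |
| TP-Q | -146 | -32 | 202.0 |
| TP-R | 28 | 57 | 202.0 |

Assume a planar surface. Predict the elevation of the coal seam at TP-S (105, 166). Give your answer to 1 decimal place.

211.5 m

Let the plane be z = a·E + b·N + c.
TP-Q−TP-P: −205a − 34b = 9.7;  TP-R−TP-P: −31a + 55b = 9.7.
Solving gives a = −0.07002, b = 0.13690.
Then c = 192.3 − a·59 − b·2 = 196.16.
At (105, 166): z = −7.4 + 22.7 + 196.16 = 211.5 m.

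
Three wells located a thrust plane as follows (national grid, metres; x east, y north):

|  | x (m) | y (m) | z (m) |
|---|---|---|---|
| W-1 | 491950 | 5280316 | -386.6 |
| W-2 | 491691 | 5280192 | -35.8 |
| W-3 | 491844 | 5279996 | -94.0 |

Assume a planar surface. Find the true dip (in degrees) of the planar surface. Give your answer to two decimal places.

50.71°

Let the plane be z = a·x + b·y + c.
W-2−W-1: −259a − 124b = 350.8;  W-3−W-1: −106a − 320b = 292.6.
Solving gives a = −1.08945, b = −0.55350.
Gradient magnitude |∇z| = √(a² + b²) = √(1.18689 + 0.30636) = 1.22199.
True dip = arctan(1.22199) = 50.71°, dipping toward ENE (azimuth ≈ 063°).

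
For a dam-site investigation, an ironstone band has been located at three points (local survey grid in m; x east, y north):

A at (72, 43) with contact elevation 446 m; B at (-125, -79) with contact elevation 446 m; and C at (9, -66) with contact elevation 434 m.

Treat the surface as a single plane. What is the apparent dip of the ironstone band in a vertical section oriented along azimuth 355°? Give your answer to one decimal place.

Let the plane be z = a·x + b·y + c.
B−A: −197a − 122b = 0;  C−A: −63a − 109b = −12.
Solving gives a = −0.10619, b = 0.17147.
Unit vector along 355° is (sin 355°, cos 355°) = (-0.0872, 0.9962).
Slope in that direction = a·(-0.0872) + b·(0.9962) = 0.18007.
Apparent dip = arctan|0.18007| = 10.2° (true dip is 11.4°, so apparent ≤ true as expected).

10.2°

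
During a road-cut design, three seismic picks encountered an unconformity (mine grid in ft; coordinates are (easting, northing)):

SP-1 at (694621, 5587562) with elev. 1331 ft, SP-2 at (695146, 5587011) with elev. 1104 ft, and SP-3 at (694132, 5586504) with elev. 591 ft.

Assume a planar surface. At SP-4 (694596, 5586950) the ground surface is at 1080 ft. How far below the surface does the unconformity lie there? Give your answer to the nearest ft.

Two edge vectors: SP-1→SP-2 = (525, -551, -227), SP-1→SP-3 = (-489, -1058, -740).
Normal n = (SP-1→SP-2) × (SP-1→SP-3) = (167574, 499503, -824889).
So ∂z/∂E = −n_x/n_z = 0.20314733 and ∂z/∂N = −n_y/n_z = 0.60553965.
Intercept c from SP-1: 1331 − 141110.40 − 3383490.36 = −3523269.77.
At (694596, 5586950): z_contact = 141105.3 + 3383119.8 − 3523269.77 = 955.3 ft.
Depth below ground = 1080 − 955.3 = 125 ft.

125 ft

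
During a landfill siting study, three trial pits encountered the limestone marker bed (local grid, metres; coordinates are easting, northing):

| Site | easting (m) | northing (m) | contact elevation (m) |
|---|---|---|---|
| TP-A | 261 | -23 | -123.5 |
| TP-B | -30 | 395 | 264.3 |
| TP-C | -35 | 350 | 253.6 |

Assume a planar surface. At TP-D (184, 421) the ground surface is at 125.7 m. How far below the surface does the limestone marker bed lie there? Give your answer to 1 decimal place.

Let the plane be z = a·easting + b·northing + c.
TP-B−TP-A: −291a + 418b = 387.8;  TP-C−TP-A: −296a + 373b = 377.1.
Solving gives a = −0.85469, b = 0.33274.
Then c = -123.5 − a·261 − b·-23 = 107.23.
At (184, 421): z_contact = −157.26 + 140.08 + 107.23 = 90.05 m.
Depth below ground = 125.7 − 90.05 = 35.7 m.

35.7 m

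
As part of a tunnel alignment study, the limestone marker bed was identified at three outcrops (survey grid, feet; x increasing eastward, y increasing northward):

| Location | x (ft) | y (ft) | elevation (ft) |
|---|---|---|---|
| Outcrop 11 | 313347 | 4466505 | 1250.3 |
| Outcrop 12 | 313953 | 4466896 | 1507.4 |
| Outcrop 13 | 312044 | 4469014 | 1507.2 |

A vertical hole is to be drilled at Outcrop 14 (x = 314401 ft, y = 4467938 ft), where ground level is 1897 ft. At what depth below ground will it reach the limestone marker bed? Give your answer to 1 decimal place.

17.5 ft

Two edge vectors: Outcrop 11→Outcrop 12 = (606, 391, 257.1), Outcrop 11→Outcrop 13 = (-1303, 2509, 256.9).
Normal n = (Outcrop 11→Outcrop 12) × (Outcrop 11→Outcrop 13) = (-544616, -490682.7, 2029927).
So ∂z/∂x = −n_x/n_z = 0.268293392 and ∂z/∂y = −n_y/n_z = 0.241724308.
Intercept c from Outcrop 11: 1250.3 − 84068.93 − 1079662.83 = −1162481.46.
At (314401, 4467938): z_contact = 84351.71 + 1080009.22 − 1162481.46 = 1879.47 ft.
Depth below ground = 1897 − 1879.47 = 17.5 ft.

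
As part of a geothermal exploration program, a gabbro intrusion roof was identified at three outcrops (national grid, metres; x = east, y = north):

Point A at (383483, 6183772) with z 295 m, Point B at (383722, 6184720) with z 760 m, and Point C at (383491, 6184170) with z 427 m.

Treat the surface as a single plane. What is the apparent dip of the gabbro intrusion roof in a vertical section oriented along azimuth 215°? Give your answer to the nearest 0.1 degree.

Two edge vectors: Point A→Point B = (239, 948, 465), Point A→Point C = (8, 398, 132).
Normal n = (Point A→Point B) × (Point A→Point C) = (-59934, -27828, 87538).
So ∂z/∂x = −n_x/n_z = 0.68466 and ∂z/∂y = −n_y/n_z = 0.31790.
Unit vector along 215° is (sin 215°, cos 215°) = (-0.5736, -0.8192).
Slope in that direction = a·(-0.5736) + b·(-0.8192) = −0.65311.
Apparent dip = arctan|0.65311| = 33.1° (true dip is 37.0°, so apparent ≤ true as expected).

33.1°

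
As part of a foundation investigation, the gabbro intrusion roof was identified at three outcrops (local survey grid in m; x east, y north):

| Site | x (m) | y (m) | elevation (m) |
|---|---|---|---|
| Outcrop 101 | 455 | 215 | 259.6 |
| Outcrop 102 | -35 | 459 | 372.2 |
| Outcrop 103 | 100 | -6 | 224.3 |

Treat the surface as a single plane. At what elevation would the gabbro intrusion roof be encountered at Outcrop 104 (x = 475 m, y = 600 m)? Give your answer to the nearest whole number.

371 m

Two edge vectors: Outcrop 101→Outcrop 102 = (-490, 244, 112.6), Outcrop 101→Outcrop 103 = (-355, -221, -35.3).
Normal n = (Outcrop 101→Outcrop 102) × (Outcrop 101→Outcrop 103) = (16271.4, -57270, 194910).
So ∂z/∂x = −n_x/n_z = −0.08348 and ∂z/∂y = −n_y/n_z = 0.29383.
Intercept c from Outcrop 101: 259.6 + 37.98 − 63.17 = 234.41.
At (475, 600): z = −39.7 + 176.3 + 234.41 = 371.1 m.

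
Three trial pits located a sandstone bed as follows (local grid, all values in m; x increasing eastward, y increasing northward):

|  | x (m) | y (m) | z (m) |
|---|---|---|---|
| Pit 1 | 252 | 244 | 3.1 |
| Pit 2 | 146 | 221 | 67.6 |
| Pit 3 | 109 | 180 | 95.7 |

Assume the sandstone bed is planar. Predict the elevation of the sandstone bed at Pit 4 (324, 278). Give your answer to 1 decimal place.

Two edge vectors: Pit 1→Pit 2 = (-106, -23, 64.5), Pit 1→Pit 3 = (-143, -64, 92.6).
Normal n = (Pit 1→Pit 2) × (Pit 1→Pit 3) = (1998.2, 592.1, 3495).
So ∂z/∂x = −n_x/n_z = −0.57173 and ∂z/∂y = −n_y/n_z = −0.16941.
Intercept c from Pit 1: 3.1 + 144.08 + 41.34 = 188.51.
At (324, 278): z = −185.2 − 47.1 + 188.51 = -43.8 m.

-43.8 m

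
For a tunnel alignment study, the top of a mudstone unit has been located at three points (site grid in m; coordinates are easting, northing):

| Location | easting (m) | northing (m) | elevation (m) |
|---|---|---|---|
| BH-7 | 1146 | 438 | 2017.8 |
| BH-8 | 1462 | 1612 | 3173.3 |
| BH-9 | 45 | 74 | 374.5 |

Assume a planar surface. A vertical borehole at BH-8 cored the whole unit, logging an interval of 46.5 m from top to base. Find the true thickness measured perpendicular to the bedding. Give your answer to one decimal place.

26.6 m

Let the plane be z = a·easting + b·northing + c.
BH-8−BH-7: 316a + 1174b = 1155.5;  BH-9−BH-7: −1101a − 364b = −1643.3.
Solving gives a = 1.28116, b = 0.63940.
|∇z| = √(a²+b²) = 1.43185, so dip δ = arctan(1.43185) = 55.07°.
True thickness = vertical thickness × cos δ = 46.5 × cos 55.07° = 26.6 m.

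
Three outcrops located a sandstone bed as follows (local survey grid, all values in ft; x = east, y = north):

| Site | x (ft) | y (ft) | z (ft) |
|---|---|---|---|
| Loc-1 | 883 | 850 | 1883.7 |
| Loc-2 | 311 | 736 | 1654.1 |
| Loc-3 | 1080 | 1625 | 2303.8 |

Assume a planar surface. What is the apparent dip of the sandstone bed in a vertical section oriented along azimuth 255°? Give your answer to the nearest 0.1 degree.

Two edge vectors: Loc-1→Loc-2 = (-572, -114, -229.6), Loc-1→Loc-3 = (197, 775, 420.1).
Normal n = (Loc-1→Loc-2) × (Loc-1→Loc-3) = (130048.6, 195066, -420842).
So ∂z/∂x = −n_x/n_z = 0.30902 and ∂z/∂y = −n_y/n_z = 0.46351.
Unit vector along 255° is (sin 255°, cos 255°) = (-0.9659, -0.2588).
Slope in that direction = a·(-0.9659) + b·(-0.2588) = −0.41846.
Apparent dip = arctan|0.41846| = 22.7° (true dip is 29.1°, so apparent ≤ true as expected).

22.7°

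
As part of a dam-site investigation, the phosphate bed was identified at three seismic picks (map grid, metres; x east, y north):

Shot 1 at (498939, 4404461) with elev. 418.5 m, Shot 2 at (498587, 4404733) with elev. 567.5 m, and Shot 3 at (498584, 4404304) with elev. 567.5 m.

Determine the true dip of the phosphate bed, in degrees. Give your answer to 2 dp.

Let the plane be z = a·x + b·y + c.
Shot 2−Shot 1: −352a + 272b = 149;  Shot 3−Shot 1: −355a − 157b = 149.
Solving gives a = −0.42102, b = 0.00294.
Gradient magnitude |∇z| = √(a² + b²) = √(0.17726 + 0.00001) = 0.42103.
True dip = arctan(0.42103) = 22.83°, dipping toward E (azimuth ≈ 090°).

22.83°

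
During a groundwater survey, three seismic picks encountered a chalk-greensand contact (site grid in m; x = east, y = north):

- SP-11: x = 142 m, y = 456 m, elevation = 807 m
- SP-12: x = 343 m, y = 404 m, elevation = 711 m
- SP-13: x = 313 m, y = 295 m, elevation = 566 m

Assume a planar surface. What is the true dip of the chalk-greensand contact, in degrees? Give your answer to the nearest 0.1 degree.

Two edge vectors: SP-11→SP-12 = (201, -52, -96), SP-11→SP-13 = (171, -161, -241).
Normal n = (SP-11→SP-12) × (SP-11→SP-13) = (-2924, 32025, -23469).
So ∂z/∂x = −n_x/n_z = −0.12459 and ∂z/∂y = −n_y/n_z = 1.36457.
Gradient magnitude |∇z| = √(a² + b²) = √(0.01552 + 1.86204) = 1.37024.
True dip = arctan(1.37024) = 53.9°, dipping toward S (azimuth ≈ 175°).

53.9°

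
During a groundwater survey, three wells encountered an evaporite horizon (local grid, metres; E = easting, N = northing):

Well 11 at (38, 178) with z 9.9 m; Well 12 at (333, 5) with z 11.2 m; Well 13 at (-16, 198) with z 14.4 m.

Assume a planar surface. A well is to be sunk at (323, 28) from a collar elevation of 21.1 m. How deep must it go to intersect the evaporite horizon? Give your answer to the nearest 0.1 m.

Let the plane be z = a·E + b·N + c.
Well 12−Well 11: 295a − 173b = 1.3;  Well 13−Well 11: −54a + 20b = 4.5.
Solving gives a = −0.23373, b = −0.40607.
Then c = 9.9 − a·38 − b·178 = 91.06.
At (323, 28): z_contact = −75.49 − 11.37 + 91.06 = 4.20 m.
Depth below ground = 21.1 − 4.20 = 16.9 m.

16.9 m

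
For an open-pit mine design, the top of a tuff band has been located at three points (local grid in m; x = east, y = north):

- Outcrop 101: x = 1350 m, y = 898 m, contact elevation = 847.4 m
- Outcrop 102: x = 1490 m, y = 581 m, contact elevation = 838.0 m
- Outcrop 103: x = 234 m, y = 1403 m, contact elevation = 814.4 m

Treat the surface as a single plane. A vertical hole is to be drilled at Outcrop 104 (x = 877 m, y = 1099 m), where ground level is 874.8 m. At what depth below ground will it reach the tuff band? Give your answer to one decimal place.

Two edge vectors: Outcrop 101→Outcrop 102 = (140, -317, -9.4), Outcrop 101→Outcrop 103 = (-1116, 505, -33).
Normal n = (Outcrop 101→Outcrop 102) × (Outcrop 101→Outcrop 103) = (15208, 15110.4, -283072).
So ∂z/∂x = −n_x/n_z = 0.053725 and ∂z/∂y = −n_y/n_z = 0.053380.
Intercept c from Outcrop 101: 847.4 − 72.53 − 47.94 = 726.94.
At (877, 1099): z_contact = 47.12 + 58.66 + 726.94 = 832.72 m.
Depth below ground = 874.8 − 832.72 = 42.1 m.

42.1 m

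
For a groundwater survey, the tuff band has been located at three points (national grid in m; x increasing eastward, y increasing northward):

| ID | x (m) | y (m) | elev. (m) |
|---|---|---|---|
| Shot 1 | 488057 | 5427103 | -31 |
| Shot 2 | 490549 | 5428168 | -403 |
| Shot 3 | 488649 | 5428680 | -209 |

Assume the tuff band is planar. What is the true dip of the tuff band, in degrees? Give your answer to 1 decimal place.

Let the plane be z = a·x + b·y + c.
Shot 2−Shot 1: 2492a + 1065b = −372;  Shot 3−Shot 1: 592a + 1577b = −178.
Solving gives a = −0.12035, b = −0.06769.
Gradient magnitude |∇z| = √(a² + b²) = √(0.01448 + 0.00458) = 0.13808.
True dip = arctan(0.13808) = 7.9°, dipping toward ENE (azimuth ≈ 061°).

7.9°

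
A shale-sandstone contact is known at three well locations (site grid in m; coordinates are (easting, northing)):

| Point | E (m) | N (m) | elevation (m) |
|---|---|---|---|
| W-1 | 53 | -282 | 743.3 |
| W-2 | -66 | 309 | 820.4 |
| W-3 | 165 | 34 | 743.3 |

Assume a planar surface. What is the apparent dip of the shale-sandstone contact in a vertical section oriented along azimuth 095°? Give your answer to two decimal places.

13.55°

Let the plane be z = a·E + b·N + c.
W-2−W-1: −119a + 591b = 77.1;  W-3−W-1: 112a + 316b = 0.
Solving gives a = −0.23473, b = 0.08319.
Unit vector along 095° is (sin 95°, cos 95°) = (0.9962, -0.0872).
Slope in that direction = a·(0.9962) + b·(-0.0872) = −0.24108.
Apparent dip = arctan|0.24108| = 13.55° (true dip is 14.0°, so apparent ≤ true as expected).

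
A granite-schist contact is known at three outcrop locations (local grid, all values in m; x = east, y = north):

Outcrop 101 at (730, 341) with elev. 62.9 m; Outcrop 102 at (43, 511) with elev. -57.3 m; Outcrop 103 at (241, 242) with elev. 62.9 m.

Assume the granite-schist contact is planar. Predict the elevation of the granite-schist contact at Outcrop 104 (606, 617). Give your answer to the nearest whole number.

Two edge vectors: Outcrop 101→Outcrop 102 = (-687, 170, -120.2), Outcrop 101→Outcrop 103 = (-489, -99, 0).
Normal n = (Outcrop 101→Outcrop 102) × (Outcrop 101→Outcrop 103) = (-11899.8, 58777.8, 151143).
So ∂z/∂x = −n_x/n_z = 0.07873 and ∂z/∂y = −n_y/n_z = −0.38889.
Intercept c from Outcrop 101: 62.9 − 57.47 + 132.61 = 138.04.
At (606, 617): z = 47.7 − 239.9 + 138.04 = -54.2 m.

-54 m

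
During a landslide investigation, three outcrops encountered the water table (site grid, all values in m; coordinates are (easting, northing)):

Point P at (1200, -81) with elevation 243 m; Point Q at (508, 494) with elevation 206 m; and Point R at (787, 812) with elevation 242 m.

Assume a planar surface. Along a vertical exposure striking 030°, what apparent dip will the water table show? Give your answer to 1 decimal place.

4.3°

Two edge vectors: Point P→Point Q = (-692, 575, -37), Point P→Point R = (-413, 893, -1).
Normal n = (Point P→Point Q) × (Point P→Point R) = (32466, 14589, -380481).
So ∂z/∂E = −n_x/n_z = 0.08533 and ∂z/∂N = −n_y/n_z = 0.03834.
Unit vector along 030° is (sin 30°, cos 30°) = (0.5000, 0.8660).
Slope in that direction = a·(0.5000) + b·(0.8660) = 0.07587.
Apparent dip = arctan|0.07587| = 4.3° (true dip is 5.3°, so apparent ≤ true as expected).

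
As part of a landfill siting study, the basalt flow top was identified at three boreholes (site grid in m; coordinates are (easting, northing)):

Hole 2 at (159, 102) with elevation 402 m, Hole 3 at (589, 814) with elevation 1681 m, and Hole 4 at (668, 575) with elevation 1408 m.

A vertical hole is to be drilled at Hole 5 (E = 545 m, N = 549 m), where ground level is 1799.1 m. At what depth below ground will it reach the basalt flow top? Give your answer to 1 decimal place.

Two edge vectors: Hole 2→Hole 3 = (430, 712, 1279), Hole 2→Hole 4 = (509, 473, 1006).
Normal n = (Hole 2→Hole 3) × (Hole 2→Hole 4) = (111305, 218431, -159018).
So ∂z/∂E = −n_x/n_z = 0.69995 and ∂z/∂N = −n_y/n_z = 1.37362.
Intercept c from Hole 2: 402 − 111.29 − 140.11 = 150.60.
At (545, 549): z_contact = 381.47 + 754.12 + 150.60 = 1286.19 m.
Depth below ground = 1799.1 − 1286.19 = 512.9 m.

512.9 m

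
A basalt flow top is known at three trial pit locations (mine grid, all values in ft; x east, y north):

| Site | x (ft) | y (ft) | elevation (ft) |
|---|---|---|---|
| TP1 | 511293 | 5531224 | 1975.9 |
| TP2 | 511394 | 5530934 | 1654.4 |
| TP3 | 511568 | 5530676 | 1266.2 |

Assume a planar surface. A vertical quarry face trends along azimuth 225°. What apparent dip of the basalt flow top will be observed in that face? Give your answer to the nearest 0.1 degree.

Let the plane be z = a·x + b·y + c.
TP2−TP1: 101a − 290b = −321.5;  TP3−TP1: 275a − 548b = −709.7.
Solving gives a = −1.21429, b = 0.68571.
Unit vector along 225° is (sin 225°, cos 225°) = (-0.7071, -0.7071).
Slope in that direction = a·(-0.7071) + b·(-0.7071) = 0.37376.
Apparent dip = arctan|0.37376| = 20.5° (true dip is 54.4°, so apparent ≤ true as expected).

20.5°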